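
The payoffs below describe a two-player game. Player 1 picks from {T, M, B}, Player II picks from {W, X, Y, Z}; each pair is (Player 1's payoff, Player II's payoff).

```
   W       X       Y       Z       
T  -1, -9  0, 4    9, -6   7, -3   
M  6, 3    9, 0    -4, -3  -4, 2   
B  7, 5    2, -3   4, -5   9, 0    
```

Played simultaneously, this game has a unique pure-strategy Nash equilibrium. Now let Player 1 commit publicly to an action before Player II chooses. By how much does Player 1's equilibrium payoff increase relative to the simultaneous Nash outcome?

Solve by backward induction (Player 1 leads).
- T: Player II compares -9, 4, -6, -3 and picks X; Player 1 would get 0.
- M: Player II compares 3, 0, -3, 2 and picks W; Player 1 would get 6.
- B: Player II compares 5, -3, -5, 0 and picks W; Player 1 would get 7.
Maximizing over 0, 6, 7, Player 1 chooses B. Subgame-perfect outcome: (B, W) with payoffs (7, 5).
Now find the simultaneous Nash equilibrium.
Player 1's best replies: W→B; X→M; Y→T; Z→B.
Player II's best replies: T→X; M→W; B→W.
Only (B, W) has each player best-responding; Nash payoffs (7, 5).
Player 1's commitment gain: 7 − 7 = 0.

0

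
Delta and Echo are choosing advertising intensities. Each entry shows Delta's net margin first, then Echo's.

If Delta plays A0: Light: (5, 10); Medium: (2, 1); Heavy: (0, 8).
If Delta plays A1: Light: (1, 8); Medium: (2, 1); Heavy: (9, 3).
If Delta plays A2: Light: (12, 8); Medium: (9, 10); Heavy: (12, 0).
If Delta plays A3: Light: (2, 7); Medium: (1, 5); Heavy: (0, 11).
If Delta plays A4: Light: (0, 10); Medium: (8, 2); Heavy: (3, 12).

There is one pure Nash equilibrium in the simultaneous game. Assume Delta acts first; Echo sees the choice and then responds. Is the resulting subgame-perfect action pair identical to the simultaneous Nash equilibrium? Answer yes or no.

Echo best-responds to each possible Delta move:
- A0 → Echo plays Light (best of 10, 1, 8); Delta gets 5.
- A1 → Echo plays Light (best of 8, 1, 3); Delta gets 1.
- A2 → Echo plays Medium (best of 8, 10, 0); Delta gets 9.
- A3 → Echo plays Heavy (best of 7, 5, 11); Delta gets 0.
- A4 → Echo plays Heavy (best of 10, 2, 12); Delta gets 3.
Maximizing over 5, 1, 9, 0, 3, Delta chooses A2. Subgame-perfect outcome: (A2, Medium) with payoffs (9, 10).
For the simultaneous game, intersect best replies.
Delta's best replies: Light→A2; Medium→A2; Heavy→A2.
Echo's best replies: A0→Light; A1→Light; A2→Medium; A3→Heavy; A4→Heavy.
Only (A2, Medium) has each player best-responding; Nash payoffs (9, 10).
Sequential outcome (A2, Medium) coincides with the Nash profile (A2, Medium).

yes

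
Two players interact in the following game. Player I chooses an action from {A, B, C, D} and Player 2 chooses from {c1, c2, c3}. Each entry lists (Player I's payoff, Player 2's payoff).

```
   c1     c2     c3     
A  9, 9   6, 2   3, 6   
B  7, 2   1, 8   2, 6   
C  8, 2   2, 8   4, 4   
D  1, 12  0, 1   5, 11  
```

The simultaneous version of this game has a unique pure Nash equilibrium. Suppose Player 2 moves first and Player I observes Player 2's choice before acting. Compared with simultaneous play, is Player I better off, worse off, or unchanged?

worse off

Solve by backward induction (Player 2 leads).
- c1 → Player I plays A (best of 9, 7, 8, 1); Player 2 gets 9.
- c2 → Player I plays A (best of 6, 1, 2, 0); Player 2 gets 2.
- c3 → Player I plays D (best of 3, 2, 4, 5); Player 2 gets 11.
Maximizing over 9, 2, 11, Player 2 chooses c3. Subgame-perfect outcome: (D, c3) with payoffs (5, 11).
For the simultaneous game, intersect best replies.
Player I's best replies: c1→A; c2→A; c3→D.
Player 2's best replies: A→c1; B→c2; C→c2; D→c1.
Only (A, c1) has each player best-responding; Nash payoffs (9, 9).
Player I earns 5 sequentially versus 9 at the Nash outcome: worse off.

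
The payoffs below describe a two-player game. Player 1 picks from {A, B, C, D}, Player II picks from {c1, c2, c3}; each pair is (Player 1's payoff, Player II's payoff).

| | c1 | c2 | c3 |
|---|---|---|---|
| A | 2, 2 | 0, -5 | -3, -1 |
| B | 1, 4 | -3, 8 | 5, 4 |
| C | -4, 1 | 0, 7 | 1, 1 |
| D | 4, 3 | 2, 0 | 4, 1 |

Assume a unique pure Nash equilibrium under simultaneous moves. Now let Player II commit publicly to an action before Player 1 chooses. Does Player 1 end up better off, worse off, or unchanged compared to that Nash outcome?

better off

Work backward from Player 1's decision.
- c1: BR = D, leader payoff 3.
- c2: BR = D, leader payoff 0.
- c3: BR = B, leader payoff 4.
Player II's induced payoffs are 3, 0, 4, so Player II commits to c3. Subgame-perfect outcome: (B, c3) with payoffs (5, 4).
For the simultaneous game, intersect best replies.
Player 1's best replies: c1→D; c2→D; c3→B.
Player II's best replies: A→c1; B→c2; C→c2; D→c1.
The unique mutual best reply is (D, c1), giving (4, 3).
Player 1 earns 5 sequentially versus 4 at the Nash outcome: better off.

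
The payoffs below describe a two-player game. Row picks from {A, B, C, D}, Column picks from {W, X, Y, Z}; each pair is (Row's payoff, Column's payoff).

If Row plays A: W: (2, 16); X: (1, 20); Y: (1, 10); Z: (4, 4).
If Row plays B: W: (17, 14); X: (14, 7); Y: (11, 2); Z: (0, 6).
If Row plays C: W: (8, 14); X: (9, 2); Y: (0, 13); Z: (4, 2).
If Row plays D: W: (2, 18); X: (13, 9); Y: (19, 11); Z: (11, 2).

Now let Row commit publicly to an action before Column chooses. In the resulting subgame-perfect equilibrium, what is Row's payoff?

17

Backward induction with Row moving first.
- A: Column compares 16, 20, 10, 4 and picks X; Row would get 1.
- B: Column compares 14, 7, 2, 6 and picks W; Row would get 17.
- C: Column compares 14, 2, 13, 2 and picks W; Row would get 8.
- D: Column compares 18, 9, 11, 2 and picks W; Row would get 2.
Row's induced payoffs are 1, 17, 8, 2, so Row commits to B. Subgame-perfect outcome: (B, W) with payoffs (17, 14).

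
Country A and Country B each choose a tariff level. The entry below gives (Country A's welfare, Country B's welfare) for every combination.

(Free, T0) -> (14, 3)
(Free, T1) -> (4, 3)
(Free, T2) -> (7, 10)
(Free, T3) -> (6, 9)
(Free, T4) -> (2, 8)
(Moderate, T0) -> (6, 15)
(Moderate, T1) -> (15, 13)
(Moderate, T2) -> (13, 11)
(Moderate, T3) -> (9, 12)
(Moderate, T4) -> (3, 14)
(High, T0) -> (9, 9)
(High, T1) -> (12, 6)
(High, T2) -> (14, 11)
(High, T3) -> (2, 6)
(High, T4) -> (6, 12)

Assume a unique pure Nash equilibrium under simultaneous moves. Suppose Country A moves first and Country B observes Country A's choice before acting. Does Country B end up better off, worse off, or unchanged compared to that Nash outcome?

worse off

Work backward from Country B's decision.
- Free: BR = T2, leader payoff 7.
- Moderate: BR = T0, leader payoff 6.
- High: BR = T4, leader payoff 6.
Maximizing over 7, 6, 6, Country A chooses Free. Subgame-perfect outcome: (Free, T2) with payoffs (7, 10).
For the simultaneous game, intersect best replies.
Country A's best replies: T0→Free; T1→Moderate; T2→High; T3→Moderate; T4→High.
Country B's best replies: Free→T2; Moderate→T0; High→T4.
The unique mutual best reply is (High, T4), giving (6, 12).
Country B earns 10 sequentially versus 12 at the Nash outcome: worse off.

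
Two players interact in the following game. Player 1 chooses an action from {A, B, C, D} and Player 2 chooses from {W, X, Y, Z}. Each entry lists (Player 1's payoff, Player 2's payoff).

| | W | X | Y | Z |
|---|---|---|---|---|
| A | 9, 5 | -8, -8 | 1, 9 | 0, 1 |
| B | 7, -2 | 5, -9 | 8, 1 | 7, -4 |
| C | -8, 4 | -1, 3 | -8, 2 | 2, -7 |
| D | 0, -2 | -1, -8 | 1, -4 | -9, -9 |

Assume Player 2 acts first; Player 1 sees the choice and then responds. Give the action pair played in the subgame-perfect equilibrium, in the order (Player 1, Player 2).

Player 1 best-responds to each possible Player 2 move:
- W: BR = A, leader payoff 5.
- X: BR = B, leader payoff -9.
- Y: BR = B, leader payoff 1.
- Z: BR = B, leader payoff -4.
Among 5, -9, 1, -4, the best is 5 at W. Subgame-perfect outcome: (A, W) with payoffs (9, 5).

(A, W)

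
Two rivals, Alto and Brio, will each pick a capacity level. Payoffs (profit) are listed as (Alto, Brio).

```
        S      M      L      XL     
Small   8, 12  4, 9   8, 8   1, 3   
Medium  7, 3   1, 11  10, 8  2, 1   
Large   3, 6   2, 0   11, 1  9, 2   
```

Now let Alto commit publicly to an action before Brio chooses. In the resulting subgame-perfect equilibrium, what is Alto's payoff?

8

Work backward from Brio's decision.
- Small → Brio plays S (best of 12, 9, 8, 3); Alto gets 8.
- Medium → Brio plays M (best of 3, 11, 8, 1); Alto gets 1.
- Large → Brio plays S (best of 6, 0, 1, 2); Alto gets 3.
Maximizing over 8, 1, 3, Alto chooses Small. Subgame-perfect outcome: (Small, S) with payoffs (8, 12).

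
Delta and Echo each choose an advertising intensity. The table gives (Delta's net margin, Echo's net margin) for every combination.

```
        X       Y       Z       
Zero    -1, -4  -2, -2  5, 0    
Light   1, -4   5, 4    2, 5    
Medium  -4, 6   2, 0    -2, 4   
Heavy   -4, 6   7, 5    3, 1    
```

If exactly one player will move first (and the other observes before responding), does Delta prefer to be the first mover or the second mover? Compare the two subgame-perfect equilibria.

second

If Delta leads: Echo's best replies are Zero→Z, Light→Z, Medium→X, Heavy→X; Delta's induced payoffs 5, 2, -4, -4; outcome (Zero, Z), payoffs (5, 0).
If Echo leads: Delta's best replies are X→Light, Y→Heavy, Z→Zero; Echo's induced payoffs -4, 5, 0; outcome (Heavy, Y), payoffs (7, 5).
Delta gets 5 moving first and 7 moving second, so Delta prefers to move second.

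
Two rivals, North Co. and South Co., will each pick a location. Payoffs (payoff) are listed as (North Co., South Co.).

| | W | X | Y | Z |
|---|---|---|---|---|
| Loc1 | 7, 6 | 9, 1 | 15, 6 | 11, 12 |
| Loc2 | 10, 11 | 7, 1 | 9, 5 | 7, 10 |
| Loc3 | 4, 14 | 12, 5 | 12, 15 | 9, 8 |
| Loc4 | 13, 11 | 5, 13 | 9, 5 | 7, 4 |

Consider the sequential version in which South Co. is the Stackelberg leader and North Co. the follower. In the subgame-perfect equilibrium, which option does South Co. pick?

Solve by backward induction (South Co. leads).
- W: North Co. compares 7, 10, 4, 13 and picks Loc4; South Co. would get 11.
- X: North Co. compares 9, 7, 12, 5 and picks Loc3; South Co. would get 5.
- Y: North Co. compares 15, 9, 12, 9 and picks Loc1; South Co. would get 6.
- Z: North Co. compares 11, 7, 9, 7 and picks Loc1; South Co. would get 12.
Maximizing over 11, 5, 6, 12, South Co. chooses Z. Subgame-perfect outcome: (Loc1, Z) with payoffs (11, 12).

Z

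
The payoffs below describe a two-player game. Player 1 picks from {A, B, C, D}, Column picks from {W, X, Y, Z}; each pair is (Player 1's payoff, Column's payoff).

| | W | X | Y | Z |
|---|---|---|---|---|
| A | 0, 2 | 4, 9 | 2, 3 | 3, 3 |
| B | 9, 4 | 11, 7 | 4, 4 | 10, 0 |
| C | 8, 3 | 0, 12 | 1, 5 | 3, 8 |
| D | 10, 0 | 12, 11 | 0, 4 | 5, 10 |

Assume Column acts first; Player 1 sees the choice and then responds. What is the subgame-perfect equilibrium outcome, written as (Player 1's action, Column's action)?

(D, X)

Player 1 best-responds to each possible Column move:
- W: Player 1 compares 0, 9, 8, 10 and picks D; Column would get 0.
- X: Player 1 compares 4, 11, 0, 12 and picks D; Column would get 11.
- Y: Player 1 compares 2, 4, 1, 0 and picks B; Column would get 4.
- Z: Player 1 compares 3, 10, 3, 5 and picks B; Column would get 0.
Column's induced payoffs are 0, 11, 4, 0, so Column commits to X. Subgame-perfect outcome: (D, X) with payoffs (12, 11).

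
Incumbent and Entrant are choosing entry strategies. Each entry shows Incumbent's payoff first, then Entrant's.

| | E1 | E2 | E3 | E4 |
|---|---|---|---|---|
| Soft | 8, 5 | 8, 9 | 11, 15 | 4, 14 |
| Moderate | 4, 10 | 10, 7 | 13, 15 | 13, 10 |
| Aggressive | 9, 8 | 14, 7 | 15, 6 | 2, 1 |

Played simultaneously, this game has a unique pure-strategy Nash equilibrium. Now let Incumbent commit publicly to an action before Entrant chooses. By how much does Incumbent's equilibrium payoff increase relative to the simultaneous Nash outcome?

4

Solve by backward induction (Incumbent leads).
- Soft → Entrant plays E3 (best of 5, 9, 15, 14); Incumbent gets 11.
- Moderate → Entrant plays E3 (best of 10, 7, 15, 10); Incumbent gets 13.
- Aggressive → Entrant plays E1 (best of 8, 7, 6, 1); Incumbent gets 9.
Incumbent's induced payoffs are 11, 13, 9, so Incumbent commits to Moderate. Subgame-perfect outcome: (Moderate, E3) with payoffs (13, 15).
Now find the simultaneous Nash equilibrium.
Incumbent's best replies: E1→Aggressive; E2→Aggressive; E3→Aggressive; E4→Moderate.
Entrant's best replies: Soft→E3; Moderate→E3; Aggressive→E1.
Only (Aggressive, E1) has each player best-responding; Nash payoffs (9, 8).
Incumbent's commitment gain: 13 − 9 = 4.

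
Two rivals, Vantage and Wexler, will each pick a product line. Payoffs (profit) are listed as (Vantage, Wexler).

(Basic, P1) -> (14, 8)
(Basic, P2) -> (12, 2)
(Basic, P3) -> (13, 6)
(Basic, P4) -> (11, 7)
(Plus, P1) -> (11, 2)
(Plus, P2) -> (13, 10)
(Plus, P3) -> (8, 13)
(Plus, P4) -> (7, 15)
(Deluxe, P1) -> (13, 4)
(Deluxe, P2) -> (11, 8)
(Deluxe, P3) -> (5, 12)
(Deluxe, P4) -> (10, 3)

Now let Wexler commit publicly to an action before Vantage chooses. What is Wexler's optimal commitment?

P2

Backward induction with Wexler moving first.
- P1: BR = Basic, leader payoff 8.
- P2: BR = Plus, leader payoff 10.
- P3: BR = Basic, leader payoff 6.
- P4: BR = Basic, leader payoff 7.
Wexler's induced payoffs are 8, 10, 6, 7, so Wexler commits to P2. Subgame-perfect outcome: (Plus, P2) with payoffs (13, 10).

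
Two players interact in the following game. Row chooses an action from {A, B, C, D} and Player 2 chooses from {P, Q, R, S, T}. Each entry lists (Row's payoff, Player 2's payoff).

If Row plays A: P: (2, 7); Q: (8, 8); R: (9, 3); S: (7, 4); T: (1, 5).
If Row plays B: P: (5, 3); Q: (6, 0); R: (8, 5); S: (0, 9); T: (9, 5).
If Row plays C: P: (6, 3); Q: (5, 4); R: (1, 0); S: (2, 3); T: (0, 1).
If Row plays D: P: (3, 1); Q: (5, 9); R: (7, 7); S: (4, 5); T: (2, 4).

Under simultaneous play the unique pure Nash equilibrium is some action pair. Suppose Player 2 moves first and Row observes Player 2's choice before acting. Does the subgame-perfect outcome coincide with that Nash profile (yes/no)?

yes

Work backward from Row's decision.
- P: Row compares 2, 5, 6, 3 and picks C; Player 2 would get 3.
- Q: Row compares 8, 6, 5, 5 and picks A; Player 2 would get 8.
- R: Row compares 9, 8, 1, 7 and picks A; Player 2 would get 3.
- S: Row compares 7, 0, 2, 4 and picks A; Player 2 would get 4.
- T: Row compares 1, 9, 0, 2 and picks B; Player 2 would get 5.
Maximizing over 3, 8, 3, 4, 5, Player 2 chooses Q. Subgame-perfect outcome: (A, Q) with payoffs (8, 8).
For the simultaneous game, intersect best replies.
Row's best replies: P→C; Q→A; R→A; S→A; T→B.
Player 2's best replies: A→Q; B→S; C→Q; D→Q.
The unique mutual best reply is (A, Q), giving (8, 8).
Sequential outcome (A, Q) coincides with the Nash profile (A, Q).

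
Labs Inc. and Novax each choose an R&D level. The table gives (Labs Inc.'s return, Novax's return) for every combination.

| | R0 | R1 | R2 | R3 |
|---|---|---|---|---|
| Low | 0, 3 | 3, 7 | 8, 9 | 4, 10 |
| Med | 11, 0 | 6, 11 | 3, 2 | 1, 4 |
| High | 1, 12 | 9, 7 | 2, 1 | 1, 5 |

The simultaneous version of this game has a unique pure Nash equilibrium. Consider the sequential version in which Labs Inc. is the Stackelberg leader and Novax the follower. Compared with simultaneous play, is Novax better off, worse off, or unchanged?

better off

Work backward from Novax's decision.
- Low: BR = R3, leader payoff 4.
- Med: BR = R1, leader payoff 6.
- High: BR = R0, leader payoff 1.
Labs Inc.'s induced payoffs are 4, 6, 1, so Labs Inc. commits to Med. Subgame-perfect outcome: (Med, R1) with payoffs (6, 11).
Now find the simultaneous Nash equilibrium.
Labs Inc.'s best replies: R0→Med; R1→High; R2→Low; R3→Low.
Novax's best replies: Low→R3; Med→R1; High→R0.
The unique mutual best reply is (Low, R3), giving (4, 10).
Novax earns 11 sequentially versus 10 at the Nash outcome: better off.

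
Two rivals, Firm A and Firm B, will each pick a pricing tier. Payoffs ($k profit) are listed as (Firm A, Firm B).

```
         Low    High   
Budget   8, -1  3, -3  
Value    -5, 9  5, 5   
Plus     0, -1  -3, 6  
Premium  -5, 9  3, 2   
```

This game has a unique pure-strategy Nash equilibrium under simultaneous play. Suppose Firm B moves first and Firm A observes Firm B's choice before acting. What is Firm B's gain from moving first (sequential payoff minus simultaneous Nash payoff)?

Work backward from Firm A's decision.
- Low: Firm A compares 8, -5, 0, -5 and picks Budget; Firm B would get -1.
- High: Firm A compares 3, 5, -3, 3 and picks Value; Firm B would get 5.
Among -1, 5, the best is 5 at High. Subgame-perfect outcome: (Value, High) with payoffs (5, 5).
For the simultaneous game, intersect best replies.
Firm A's best replies: Low→Budget; High→Value.
Firm B's best replies: Budget→Low; Value→Low; Plus→High; Premium→Low.
Only (Budget, Low) has each player best-responding; Nash payoffs (8, -1).
Firm B's commitment gain: 5 − -1 = 6.

6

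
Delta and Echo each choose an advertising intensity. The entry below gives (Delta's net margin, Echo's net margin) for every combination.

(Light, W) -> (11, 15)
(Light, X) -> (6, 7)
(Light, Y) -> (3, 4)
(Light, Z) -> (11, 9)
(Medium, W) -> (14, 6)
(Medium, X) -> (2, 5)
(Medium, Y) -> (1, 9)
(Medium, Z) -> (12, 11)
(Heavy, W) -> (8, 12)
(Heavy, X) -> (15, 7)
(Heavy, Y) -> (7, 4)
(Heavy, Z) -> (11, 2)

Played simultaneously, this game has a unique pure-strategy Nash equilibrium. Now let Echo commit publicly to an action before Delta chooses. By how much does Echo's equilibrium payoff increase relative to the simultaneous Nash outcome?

Solve by backward induction (Echo leads).
- W: Delta compares 11, 14, 8 and picks Medium; Echo would get 6.
- X: Delta compares 6, 2, 15 and picks Heavy; Echo would get 7.
- Y: Delta compares 3, 1, 7 and picks Heavy; Echo would get 4.
- Z: Delta compares 11, 12, 11 and picks Medium; Echo would get 11.
Among 6, 7, 4, 11, the best is 11 at Z. Subgame-perfect outcome: (Medium, Z) with payoffs (12, 11).
For the simultaneous game, intersect best replies.
Delta's best replies: W→Medium; X→Heavy; Y→Heavy; Z→Medium.
Echo's best replies: Light→W; Medium→Z; Heavy→W.
The unique mutual best reply is (Medium, Z), giving (12, 11).
Echo's commitment gain: 11 − 11 = 0.

0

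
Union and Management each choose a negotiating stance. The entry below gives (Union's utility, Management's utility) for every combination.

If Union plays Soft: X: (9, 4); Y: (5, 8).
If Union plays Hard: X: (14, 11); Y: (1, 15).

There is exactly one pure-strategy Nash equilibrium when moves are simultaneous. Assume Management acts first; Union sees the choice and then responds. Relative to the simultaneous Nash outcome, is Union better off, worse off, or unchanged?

better off

Solve by backward induction (Management leads).
- X: BR = Hard, leader payoff 11.
- Y: BR = Soft, leader payoff 8.
Maximizing over 11, 8, Management chooses X. Subgame-perfect outcome: (Hard, X) with payoffs (14, 11).
For the simultaneous game, intersect best replies.
Union's best replies: X→Hard; Y→Soft.
Management's best replies: Soft→Y; Hard→Y.
Only (Soft, Y) has each player best-responding; Nash payoffs (5, 8).
Union earns 14 sequentially versus 5 at the Nash outcome: better off.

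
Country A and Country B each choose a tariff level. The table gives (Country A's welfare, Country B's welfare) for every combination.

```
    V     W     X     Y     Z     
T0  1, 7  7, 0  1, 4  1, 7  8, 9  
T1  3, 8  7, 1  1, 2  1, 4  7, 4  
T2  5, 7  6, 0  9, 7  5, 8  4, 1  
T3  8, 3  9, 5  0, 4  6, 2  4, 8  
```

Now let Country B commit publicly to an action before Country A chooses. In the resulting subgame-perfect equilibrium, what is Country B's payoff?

9

Backward induction with Country B moving first.
- V → Country A plays T3 (best of 1, 3, 5, 8); Country B gets 3.
- W → Country A plays T3 (best of 7, 7, 6, 9); Country B gets 5.
- X → Country A plays T2 (best of 1, 1, 9, 0); Country B gets 7.
- Y → Country A plays T3 (best of 1, 1, 5, 6); Country B gets 2.
- Z → Country A plays T0 (best of 8, 7, 4, 4); Country B gets 9.
Country B's induced payoffs are 3, 5, 7, 2, 9, so Country B commits to Z. Subgame-perfect outcome: (T0, Z) with payoffs (8, 9).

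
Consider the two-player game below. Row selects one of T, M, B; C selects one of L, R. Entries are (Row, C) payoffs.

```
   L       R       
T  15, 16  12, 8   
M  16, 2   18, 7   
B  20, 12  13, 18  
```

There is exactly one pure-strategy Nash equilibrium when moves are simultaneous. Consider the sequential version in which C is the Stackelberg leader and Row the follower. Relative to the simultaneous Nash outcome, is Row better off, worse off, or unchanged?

Work backward from Row's decision.
- L: Row compares 15, 16, 20 and picks B; C would get 12.
- R: Row compares 12, 18, 13 and picks M; C would get 7.
Maximizing over 12, 7, C chooses L. Subgame-perfect outcome: (B, L) with payoffs (20, 12).
Under simultaneous play:
Row's best replies: L→B; R→M.
C's best replies: T→L; M→R; B→R.
Only (M, R) has each player best-responding; Nash payoffs (18, 7).
Row earns 20 sequentially versus 18 at the Nash outcome: better off.

better off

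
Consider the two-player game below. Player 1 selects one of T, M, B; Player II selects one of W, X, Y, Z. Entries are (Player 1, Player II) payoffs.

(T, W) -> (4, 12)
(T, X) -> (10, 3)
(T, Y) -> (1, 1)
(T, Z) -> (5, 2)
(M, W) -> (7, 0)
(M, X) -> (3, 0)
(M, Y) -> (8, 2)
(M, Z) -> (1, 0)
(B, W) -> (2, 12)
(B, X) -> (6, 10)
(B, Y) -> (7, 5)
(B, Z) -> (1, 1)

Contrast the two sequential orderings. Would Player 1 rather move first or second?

second

If Player 1 leads: Player II's best replies are T→W, M→Y, B→W; Player 1's induced payoffs 4, 8, 2; outcome (M, Y), payoffs (8, 2).
If Player II leads: Player 1's best replies are W→M, X→T, Y→M, Z→T; Player II's induced payoffs 0, 3, 2, 2; outcome (T, X), payoffs (10, 3).
Player 1 gets 8 moving first and 10 moving second, so Player 1 prefers to move second.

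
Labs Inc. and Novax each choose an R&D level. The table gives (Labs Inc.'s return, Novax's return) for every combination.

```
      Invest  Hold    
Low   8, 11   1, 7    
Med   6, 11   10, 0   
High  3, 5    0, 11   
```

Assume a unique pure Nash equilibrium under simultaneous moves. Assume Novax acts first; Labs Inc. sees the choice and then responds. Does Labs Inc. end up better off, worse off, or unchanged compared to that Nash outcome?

Labs Inc. best-responds to each possible Novax move:
- Invest: Labs Inc. compares 8, 6, 3 and picks Low; Novax would get 11.
- Hold: Labs Inc. compares 1, 10, 0 and picks Med; Novax would get 0.
Among 11, 0, the best is 11 at Invest. Subgame-perfect outcome: (Low, Invest) with payoffs (8, 11).
For the simultaneous game, intersect best replies.
Labs Inc.'s best replies: Invest→Low; Hold→Med.
Novax's best replies: Low→Invest; Med→Invest; High→Hold.
The unique mutual best reply is (Low, Invest), giving (8, 11).
Labs Inc. earns 8 sequentially versus 8 at the Nash outcome: unchanged.

unchanged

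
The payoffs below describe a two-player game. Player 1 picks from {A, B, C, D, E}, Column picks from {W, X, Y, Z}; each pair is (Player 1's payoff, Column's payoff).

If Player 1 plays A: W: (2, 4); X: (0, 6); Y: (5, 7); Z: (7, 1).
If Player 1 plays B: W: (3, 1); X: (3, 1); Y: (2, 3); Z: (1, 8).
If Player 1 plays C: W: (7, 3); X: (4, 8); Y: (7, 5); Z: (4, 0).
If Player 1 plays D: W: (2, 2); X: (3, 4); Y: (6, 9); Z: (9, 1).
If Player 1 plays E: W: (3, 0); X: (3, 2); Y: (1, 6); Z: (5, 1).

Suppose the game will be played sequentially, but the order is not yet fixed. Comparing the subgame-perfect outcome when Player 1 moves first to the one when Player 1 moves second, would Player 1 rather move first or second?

first

If Player 1 leads: Column's best replies are A→Y, B→Z, C→X, D→Y, E→Y; Player 1's induced payoffs 5, 1, 4, 6, 1; outcome (D, Y), payoffs (6, 9).
If Column leads: Player 1's best replies are W→C, X→C, Y→C, Z→D; Column's induced payoffs 3, 8, 5, 1; outcome (C, X), payoffs (4, 8).
Player 1 gets 6 moving first and 4 moving second, so Player 1 prefers to move first.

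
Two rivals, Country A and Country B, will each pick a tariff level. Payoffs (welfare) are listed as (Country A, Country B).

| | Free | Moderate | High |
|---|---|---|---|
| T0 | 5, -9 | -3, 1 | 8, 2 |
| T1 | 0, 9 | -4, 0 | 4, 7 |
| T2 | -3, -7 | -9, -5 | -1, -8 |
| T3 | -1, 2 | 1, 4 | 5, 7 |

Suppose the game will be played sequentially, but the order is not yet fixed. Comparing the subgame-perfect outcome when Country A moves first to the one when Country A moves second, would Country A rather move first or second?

first

If Country A leads: Country B's best replies are T0→High, T1→Free, T2→Moderate, T3→High; Country A's induced payoffs 8, 0, -9, 5; outcome (T0, High), payoffs (8, 2).
If Country B leads: Country A's best replies are Free→T0, Moderate→T3, High→T0; Country B's induced payoffs -9, 4, 2; outcome (T3, Moderate), payoffs (1, 4).
Country A gets 8 moving first and 1 moving second, so Country A prefers to move first.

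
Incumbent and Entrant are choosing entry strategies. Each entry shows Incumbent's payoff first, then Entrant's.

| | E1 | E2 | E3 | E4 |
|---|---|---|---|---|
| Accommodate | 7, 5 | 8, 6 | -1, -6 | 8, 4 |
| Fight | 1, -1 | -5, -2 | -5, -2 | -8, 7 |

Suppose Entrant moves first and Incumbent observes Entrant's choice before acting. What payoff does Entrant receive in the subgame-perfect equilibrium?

Backward induction with Entrant moving first.
- E1: Incumbent compares 7, 1 and picks Accommodate; Entrant would get 5.
- E2: Incumbent compares 8, -5 and picks Accommodate; Entrant would get 6.
- E3: Incumbent compares -1, -5 and picks Accommodate; Entrant would get -6.
- E4: Incumbent compares 8, -8 and picks Accommodate; Entrant would get 4.
Maximizing over 5, 6, -6, 4, Entrant chooses E2. Subgame-perfect outcome: (Accommodate, E2) with payoffs (8, 6).

6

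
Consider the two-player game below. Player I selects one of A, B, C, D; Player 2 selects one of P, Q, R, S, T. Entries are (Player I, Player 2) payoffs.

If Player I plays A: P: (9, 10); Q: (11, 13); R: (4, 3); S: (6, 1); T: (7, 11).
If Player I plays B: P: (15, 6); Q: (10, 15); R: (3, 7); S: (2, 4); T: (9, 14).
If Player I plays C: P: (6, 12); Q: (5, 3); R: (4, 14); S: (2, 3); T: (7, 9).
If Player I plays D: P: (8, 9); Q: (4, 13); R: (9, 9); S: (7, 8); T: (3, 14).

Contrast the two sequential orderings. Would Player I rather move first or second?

If Player I leads: Player 2's best replies are A→Q, B→Q, C→R, D→T; Player I's induced payoffs 11, 10, 4, 3; outcome (A, Q), payoffs (11, 13).
If Player 2 leads: Player I's best replies are P→B, Q→A, R→D, S→D, T→B; Player 2's induced payoffs 6, 13, 9, 8, 14; outcome (B, T), payoffs (9, 14).
Player I gets 11 moving first and 9 moving second, so Player I prefers to move first.

first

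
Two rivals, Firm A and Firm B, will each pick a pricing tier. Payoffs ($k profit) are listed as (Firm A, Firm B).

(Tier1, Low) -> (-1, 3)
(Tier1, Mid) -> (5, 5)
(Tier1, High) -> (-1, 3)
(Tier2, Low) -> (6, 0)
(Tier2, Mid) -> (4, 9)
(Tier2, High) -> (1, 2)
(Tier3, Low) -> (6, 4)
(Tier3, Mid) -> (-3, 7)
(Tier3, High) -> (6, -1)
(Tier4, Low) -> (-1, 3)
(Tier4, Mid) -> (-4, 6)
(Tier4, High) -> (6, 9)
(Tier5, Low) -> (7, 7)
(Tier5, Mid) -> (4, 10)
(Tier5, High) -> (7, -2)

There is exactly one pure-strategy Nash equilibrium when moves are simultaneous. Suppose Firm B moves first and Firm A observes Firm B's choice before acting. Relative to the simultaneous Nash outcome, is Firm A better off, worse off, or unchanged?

Work backward from Firm A's decision.
- Low → Firm A plays Tier5 (best of -1, 6, 6, -1, 7); Firm B gets 7.
- Mid → Firm A plays Tier1 (best of 5, 4, -3, -4, 4); Firm B gets 5.
- High → Firm A plays Tier5 (best of -1, 1, 6, 6, 7); Firm B gets -2.
Among 7, 5, -2, the best is 7 at Low. Subgame-perfect outcome: (Tier5, Low) with payoffs (7, 7).
For the simultaneous game, intersect best replies.
Firm A's best replies: Low→Tier5; Mid→Tier1; High→Tier5.
Firm B's best replies: Tier1→Mid; Tier2→Mid; Tier3→Mid; Tier4→High; Tier5→Mid.
Only (Tier1, Mid) has each player best-responding; Nash payoffs (5, 5).
Firm A earns 7 sequentially versus 5 at the Nash outcome: better off.

better off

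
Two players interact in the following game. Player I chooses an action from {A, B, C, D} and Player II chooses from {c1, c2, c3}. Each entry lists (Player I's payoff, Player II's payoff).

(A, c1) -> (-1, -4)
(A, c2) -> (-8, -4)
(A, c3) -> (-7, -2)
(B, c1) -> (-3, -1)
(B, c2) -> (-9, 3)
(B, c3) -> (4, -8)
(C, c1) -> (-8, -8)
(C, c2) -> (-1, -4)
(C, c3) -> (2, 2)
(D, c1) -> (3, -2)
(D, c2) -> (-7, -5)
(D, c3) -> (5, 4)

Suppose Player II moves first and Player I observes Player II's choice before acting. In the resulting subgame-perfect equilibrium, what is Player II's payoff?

4

Solve by backward induction (Player II leads).
- c1: BR = D, leader payoff -2.
- c2: BR = C, leader payoff -4.
- c3: BR = D, leader payoff 4.
Among -2, -4, 4, the best is 4 at c3. Subgame-perfect outcome: (D, c3) with payoffs (5, 4).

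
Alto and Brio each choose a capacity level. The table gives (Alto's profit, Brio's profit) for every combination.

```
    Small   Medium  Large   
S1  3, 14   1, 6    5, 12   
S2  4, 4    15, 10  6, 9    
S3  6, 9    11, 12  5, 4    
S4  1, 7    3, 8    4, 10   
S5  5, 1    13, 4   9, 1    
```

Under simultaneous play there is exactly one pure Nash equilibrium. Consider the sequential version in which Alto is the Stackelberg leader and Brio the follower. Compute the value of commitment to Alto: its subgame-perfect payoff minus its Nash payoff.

Work backward from Brio's decision.
- S1 → Brio plays Small (best of 14, 6, 12); Alto gets 3.
- S2 → Brio plays Medium (best of 4, 10, 9); Alto gets 15.
- S3 → Brio plays Medium (best of 9, 12, 4); Alto gets 11.
- S4 → Brio plays Large (best of 7, 8, 10); Alto gets 4.
- S5 → Brio plays Medium (best of 1, 4, 1); Alto gets 13.
Among 3, 15, 11, 4, 13, the best is 15 at S2. Subgame-perfect outcome: (S2, Medium) with payoffs (15, 10).
Under simultaneous play:
Alto's best replies: Small→S3; Medium→S2; Large→S5.
Brio's best replies: S1→Small; S2→Medium; S3→Medium; S4→Large; S5→Medium.
Only (S2, Medium) has each player best-responding; Nash payoffs (15, 10).
Alto's commitment gain: 15 − 15 = 0.

0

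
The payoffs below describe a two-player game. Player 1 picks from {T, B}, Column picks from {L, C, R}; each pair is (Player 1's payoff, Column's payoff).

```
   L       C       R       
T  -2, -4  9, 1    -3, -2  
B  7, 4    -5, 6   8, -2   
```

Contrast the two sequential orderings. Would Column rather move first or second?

If Player 1 leads: Column's best replies are T→C, B→C; Player 1's induced payoffs 9, -5; outcome (T, C), payoffs (9, 1).
If Column leads: Player 1's best replies are L→B, C→T, R→B; Column's induced payoffs 4, 1, -2; outcome (B, L), payoffs (7, 4).
Column gets 4 moving first and 1 moving second, so Column prefers to move first.

first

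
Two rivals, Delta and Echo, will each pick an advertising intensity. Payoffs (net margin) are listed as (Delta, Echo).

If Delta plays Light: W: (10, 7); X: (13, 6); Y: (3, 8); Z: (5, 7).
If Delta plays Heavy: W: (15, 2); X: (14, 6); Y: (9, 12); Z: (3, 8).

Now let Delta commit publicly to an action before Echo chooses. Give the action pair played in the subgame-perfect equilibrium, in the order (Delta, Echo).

(Heavy, Y)

Work backward from Echo's decision.
- Light: BR = Y, leader payoff 3.
- Heavy: BR = Y, leader payoff 9.
Maximizing over 3, 9, Delta chooses Heavy. Subgame-perfect outcome: (Heavy, Y) with payoffs (9, 12).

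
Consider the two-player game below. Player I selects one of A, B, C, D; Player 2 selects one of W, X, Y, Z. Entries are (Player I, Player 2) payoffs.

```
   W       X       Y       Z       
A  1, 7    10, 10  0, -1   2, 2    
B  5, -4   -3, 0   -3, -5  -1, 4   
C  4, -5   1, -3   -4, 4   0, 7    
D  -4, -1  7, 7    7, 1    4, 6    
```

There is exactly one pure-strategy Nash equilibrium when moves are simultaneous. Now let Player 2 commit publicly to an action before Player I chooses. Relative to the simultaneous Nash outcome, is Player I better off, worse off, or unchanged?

unchanged

Work backward from Player I's decision.
- W: BR = B, leader payoff -4.
- X: BR = A, leader payoff 10.
- Y: BR = D, leader payoff 1.
- Z: BR = D, leader payoff 6.
Maximizing over -4, 10, 1, 6, Player 2 chooses X. Subgame-perfect outcome: (A, X) with payoffs (10, 10).
Now find the simultaneous Nash equilibrium.
Player I's best replies: W→B; X→A; Y→D; Z→D.
Player 2's best replies: A→X; B→Z; C→Z; D→X.
The unique mutual best reply is (A, X), giving (10, 10).
Player I earns 10 sequentially versus 10 at the Nash outcome: unchanged.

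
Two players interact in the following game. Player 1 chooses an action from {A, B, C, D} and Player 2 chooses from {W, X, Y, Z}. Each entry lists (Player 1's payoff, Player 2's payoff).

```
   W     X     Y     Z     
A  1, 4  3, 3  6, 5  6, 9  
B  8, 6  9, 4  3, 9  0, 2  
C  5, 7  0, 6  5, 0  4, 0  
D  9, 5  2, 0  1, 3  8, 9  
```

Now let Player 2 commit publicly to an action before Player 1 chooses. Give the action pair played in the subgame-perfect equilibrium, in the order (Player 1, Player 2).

Player 1 best-responds to each possible Player 2 move:
- W: Player 1 compares 1, 8, 5, 9 and picks D; Player 2 would get 5.
- X: Player 1 compares 3, 9, 0, 2 and picks B; Player 2 would get 4.
- Y: Player 1 compares 6, 3, 5, 1 and picks A; Player 2 would get 5.
- Z: Player 1 compares 6, 0, 4, 8 and picks D; Player 2 would get 9.
Player 2's induced payoffs are 5, 4, 5, 9, so Player 2 commits to Z. Subgame-perfect outcome: (D, Z) with payoffs (8, 9).

(D, Z)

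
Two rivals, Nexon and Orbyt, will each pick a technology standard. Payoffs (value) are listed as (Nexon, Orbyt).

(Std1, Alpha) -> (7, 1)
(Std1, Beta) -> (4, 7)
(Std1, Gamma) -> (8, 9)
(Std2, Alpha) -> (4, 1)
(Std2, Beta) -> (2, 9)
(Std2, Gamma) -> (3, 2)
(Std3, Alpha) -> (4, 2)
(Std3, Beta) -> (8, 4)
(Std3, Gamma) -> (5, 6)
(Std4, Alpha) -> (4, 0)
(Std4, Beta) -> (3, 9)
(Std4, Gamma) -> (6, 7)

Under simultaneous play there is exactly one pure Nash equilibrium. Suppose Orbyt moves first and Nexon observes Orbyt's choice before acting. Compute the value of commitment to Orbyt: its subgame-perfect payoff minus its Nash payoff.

Work backward from Nexon's decision.
- Alpha: BR = Std1, leader payoff 1.
- Beta: BR = Std3, leader payoff 4.
- Gamma: BR = Std1, leader payoff 9.
Maximizing over 1, 4, 9, Orbyt chooses Gamma. Subgame-perfect outcome: (Std1, Gamma) with payoffs (8, 9).
Now find the simultaneous Nash equilibrium.
Nexon's best replies: Alpha→Std1; Beta→Std3; Gamma→Std1.
Orbyt's best replies: Std1→Gamma; Std2→Beta; Std3→Gamma; Std4→Beta.
Only (Std1, Gamma) has each player best-responding; Nash payoffs (8, 9).
Orbyt's commitment gain: 9 − 9 = 0.

0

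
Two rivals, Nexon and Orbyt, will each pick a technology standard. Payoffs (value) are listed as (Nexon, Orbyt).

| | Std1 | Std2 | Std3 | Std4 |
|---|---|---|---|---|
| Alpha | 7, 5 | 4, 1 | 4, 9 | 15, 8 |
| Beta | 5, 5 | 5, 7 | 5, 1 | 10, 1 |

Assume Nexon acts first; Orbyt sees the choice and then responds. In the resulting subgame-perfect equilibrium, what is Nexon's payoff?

5

Orbyt best-responds to each possible Nexon move:
- Alpha: Orbyt compares 5, 1, 9, 8 and picks Std3; Nexon would get 4.
- Beta: Orbyt compares 5, 7, 1, 1 and picks Std2; Nexon would get 5.
Among 4, 5, the best is 5 at Beta. Subgame-perfect outcome: (Beta, Std2) with payoffs (5, 7).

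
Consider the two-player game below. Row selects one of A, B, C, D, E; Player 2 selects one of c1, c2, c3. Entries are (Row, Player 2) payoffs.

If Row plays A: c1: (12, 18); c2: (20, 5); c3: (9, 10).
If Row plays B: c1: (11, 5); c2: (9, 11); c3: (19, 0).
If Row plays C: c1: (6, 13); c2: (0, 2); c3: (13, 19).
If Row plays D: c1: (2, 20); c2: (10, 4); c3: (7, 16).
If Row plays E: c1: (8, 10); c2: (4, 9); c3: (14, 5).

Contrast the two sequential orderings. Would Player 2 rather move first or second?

second

If Row leads: Player 2's best replies are A→c1, B→c2, C→c3, D→c1, E→c1; Row's induced payoffs 12, 9, 13, 2, 8; outcome (C, c3), payoffs (13, 19).
If Player 2 leads: Row's best replies are c1→A, c2→A, c3→B; Player 2's induced payoffs 18, 5, 0; outcome (A, c1), payoffs (12, 18).
Player 2 gets 18 moving first and 19 moving second, so Player 2 prefers to move second.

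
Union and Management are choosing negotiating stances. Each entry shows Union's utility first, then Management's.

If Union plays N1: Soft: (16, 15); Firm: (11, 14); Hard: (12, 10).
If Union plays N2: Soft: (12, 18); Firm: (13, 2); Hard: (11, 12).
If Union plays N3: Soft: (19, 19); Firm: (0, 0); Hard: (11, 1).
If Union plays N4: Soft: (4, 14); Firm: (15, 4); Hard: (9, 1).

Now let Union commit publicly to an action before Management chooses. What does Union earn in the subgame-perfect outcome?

Management best-responds to each possible Union move:
- N1 → Management plays Soft (best of 15, 14, 10); Union gets 16.
- N2 → Management plays Soft (best of 18, 2, 12); Union gets 12.
- N3 → Management plays Soft (best of 19, 0, 1); Union gets 19.
- N4 → Management plays Soft (best of 14, 4, 1); Union gets 4.
Union's induced payoffs are 16, 12, 19, 4, so Union commits to N3. Subgame-perfect outcome: (N3, Soft) with payoffs (19, 19).

19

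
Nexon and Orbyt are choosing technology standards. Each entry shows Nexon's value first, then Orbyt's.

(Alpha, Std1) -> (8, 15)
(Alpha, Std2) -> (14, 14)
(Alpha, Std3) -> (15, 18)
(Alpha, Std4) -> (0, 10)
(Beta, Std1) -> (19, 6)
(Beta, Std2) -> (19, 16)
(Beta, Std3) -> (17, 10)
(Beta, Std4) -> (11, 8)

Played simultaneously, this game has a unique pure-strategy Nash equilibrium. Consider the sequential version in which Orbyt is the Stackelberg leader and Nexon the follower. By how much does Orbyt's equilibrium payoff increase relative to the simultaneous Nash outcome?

Nexon best-responds to each possible Orbyt move:
- Std1: Nexon compares 8, 19 and picks Beta; Orbyt would get 6.
- Std2: Nexon compares 14, 19 and picks Beta; Orbyt would get 16.
- Std3: Nexon compares 15, 17 and picks Beta; Orbyt would get 10.
- Std4: Nexon compares 0, 11 and picks Beta; Orbyt would get 8.
Maximizing over 6, 16, 10, 8, Orbyt chooses Std2. Subgame-perfect outcome: (Beta, Std2) with payoffs (19, 16).
Now find the simultaneous Nash equilibrium.
Nexon's best replies: Std1→Beta; Std2→Beta; Std3→Beta; Std4→Beta.
Orbyt's best replies: Alpha→Std3; Beta→Std2.
The unique mutual best reply is (Beta, Std2), giving (19, 16).
Orbyt's commitment gain: 16 − 16 = 0.

0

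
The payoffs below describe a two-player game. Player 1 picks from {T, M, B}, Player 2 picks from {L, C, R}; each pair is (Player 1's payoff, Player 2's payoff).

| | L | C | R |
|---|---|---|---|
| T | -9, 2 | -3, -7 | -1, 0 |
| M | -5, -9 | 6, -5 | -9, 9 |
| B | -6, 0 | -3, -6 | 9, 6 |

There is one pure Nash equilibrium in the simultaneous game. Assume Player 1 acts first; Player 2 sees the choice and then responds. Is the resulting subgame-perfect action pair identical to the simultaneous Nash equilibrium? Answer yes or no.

yes

Backward induction with Player 1 moving first.
- T: Player 2 compares 2, -7, 0 and picks L; Player 1 would get -9.
- M: Player 2 compares -9, -5, 9 and picks R; Player 1 would get -9.
- B: Player 2 compares 0, -6, 6 and picks R; Player 1 would get 9.
Maximizing over -9, -9, 9, Player 1 chooses B. Subgame-perfect outcome: (B, R) with payoffs (9, 6).
Under simultaneous play:
Player 1's best replies: L→M; C→M; R→B.
Player 2's best replies: T→L; M→R; B→R.
The unique mutual best reply is (B, R), giving (9, 6).
Sequential outcome (B, R) coincides with the Nash profile (B, R).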